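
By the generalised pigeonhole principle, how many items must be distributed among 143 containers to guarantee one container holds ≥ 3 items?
n = (3 − 1)·143 + 1 = 287

By the generalised pigeonhole principle, to guarantee some box contains ≥ r objects we need more than (r − 1) · k objects total. Threshold: n = (r − 1) · k + 1. With r = 3 and k = 143: n = 2 · 143 + 1 = 286 + 1 = 287. For n = 286 = 2 · 143, we can put exactly 2 objects in every box, avoiding 3 in any single one — so 287 is tight.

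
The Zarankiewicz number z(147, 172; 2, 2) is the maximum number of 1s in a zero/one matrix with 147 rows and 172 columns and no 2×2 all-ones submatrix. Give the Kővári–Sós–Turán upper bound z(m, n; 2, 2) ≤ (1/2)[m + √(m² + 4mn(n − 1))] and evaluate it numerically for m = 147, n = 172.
z(147, 172; 2, 2) ≤ (1/2)[147 + √(147² + 4·147·172·171)] = (1/2)[147 + √17315865] = 2154.1168

Kővári–Sós–Turán: let r_1, ..., r_147 be the row sums and z = Σ r_i the total number of 1s. Each pair of columns can share at most one row with both entries 1 (else a 2×2 all-ones block appears), so Σ_i C(r_i, 2) ≤ C(172, 2) = 14706. By convexity Σ_i C(r_i, 2) ≥ 147·C(z/147, 2) = z(z − 147)/(2·147), giving z² − 147z − 147·172·171 ≤ 0 and hence z ≤ (1/2)[147 + √(21609 + 4·4323564)] = (1/2)[147 + √17315865] ≈ (1/2)(147 + 4161.2336) = 2154.1168.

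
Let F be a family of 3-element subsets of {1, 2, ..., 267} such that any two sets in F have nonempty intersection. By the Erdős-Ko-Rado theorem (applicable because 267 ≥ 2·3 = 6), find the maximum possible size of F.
max |F| = C(266, 2) = 35245

Erdős-Ko-Rado (1961): when n ≥ 2k, max |F| = C(n−1, k−1). The bound is attained by the star {A : i ∈ A} for any fixed i ∈ [n]. Here C(267−1, 3−1) = C(266, 2) = 35245.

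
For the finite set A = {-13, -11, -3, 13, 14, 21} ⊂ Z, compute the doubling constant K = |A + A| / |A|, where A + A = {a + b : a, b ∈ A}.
K = |A + A| / |A| = 20/6 = 10/3

Enumerate A + A = {a + b : a, b ∈ A}. With |A| = 6, there are |A|^2 = 36 ordered sum pairs; collecting distinct values, A + A = {-26, -24, -22, -16, -14, -6, 0, 1, 2, 3, 8, 10, 11, 18, 26, 27, 28, 34, 35, 42}, so |A + A| = 20. Thus K = 20/6 = 10/3. For comparison, the minimum possible |A + A| over all 6-element sets is 2·6 − 1 = 11 (so min K = 11/6), attained only by arithmetic progressions.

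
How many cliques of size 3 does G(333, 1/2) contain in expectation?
E[# K_3] = C(333, 3) · (1/2)^C(3, 2) = 6099006 / 2^3 = 3049503/4 = 762375.75

For each 3-subset S of vertices (there are C(333, 3) = 6099006 such S), let X_S = 1 if S induces a K_3 (all C(3, 2) = 3 edges present). Then P(X_S = 1) = (1/2)^3 = 1/8. By linearity of expectation, E[# K_3] = C(333, 3) · (1/2)^3 = 6099006 / 8 = 3049503/4 = 762375.75.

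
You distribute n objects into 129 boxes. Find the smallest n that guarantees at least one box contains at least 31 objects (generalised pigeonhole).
n = (31 − 1)·129 + 1 = 3871

By the generalised pigeonhole principle, to guarantee some box contains ≥ r objects we need more than (r − 1) · k objects total. Threshold: n = (r − 1) · k + 1. With r = 31 and k = 129: n = 30 · 129 + 1 = 3870 + 1 = 3871. For n = 3870 = 30 · 129, we can put exactly 30 objects in every box, avoiding 31 in any single one — so 3871 is tight.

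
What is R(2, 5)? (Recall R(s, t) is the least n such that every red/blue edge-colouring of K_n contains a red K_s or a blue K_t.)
R(2, 5) = 5

R(2, k) = k for all k ≥ 2: in a 2-colouring of K_k, either some edge is red (a red K_2) or all edges are blue (a blue K_k). And K_{4} coloured all-blue has no blue K_5, so R(2, 5) > 4. Hence R(2, 5) = 5.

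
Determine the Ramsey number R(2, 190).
R(2, 190) = 190

R(2, k) = k for all k ≥ 2: in a 2-colouring of K_k, either some edge is red (a red K_2) or all edges are blue (a blue K_k). And K_{189} coloured all-blue has no blue K_190, so R(2, 190) > 189. Hence R(2, 190) = 190.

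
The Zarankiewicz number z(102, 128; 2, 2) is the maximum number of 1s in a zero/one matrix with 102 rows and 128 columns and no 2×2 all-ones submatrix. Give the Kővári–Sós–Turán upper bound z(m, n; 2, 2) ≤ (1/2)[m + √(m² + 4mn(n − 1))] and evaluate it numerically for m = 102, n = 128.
z(102, 128; 2, 2) ≤ (1/2)[102 + √(102² + 4·102·128·127)] = (1/2)[102 + √6642852] = 1339.6865

Kővári–Sós–Turán: let r_1, ..., r_102 be the row sums and z = Σ r_i the total number of 1s. Each pair of columns can share at most one row with both entries 1 (else a 2×2 all-ones block appears), so Σ_i C(r_i, 2) ≤ C(128, 2) = 8128. By convexity Σ_i C(r_i, 2) ≥ 102·C(z/102, 2) = z(z − 102)/(2·102), giving z² − 102z − 102·128·127 ≤ 0 and hence z ≤ (1/2)[102 + √(10404 + 4·1658112)] = (1/2)[102 + √6642852] ≈ (1/2)(102 + 2577.3731) = 1339.6865.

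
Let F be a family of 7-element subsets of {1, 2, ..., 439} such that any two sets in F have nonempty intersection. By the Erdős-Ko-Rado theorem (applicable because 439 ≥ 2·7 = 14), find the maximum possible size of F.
max |F| = C(438, 6) = 9474939010621

Erdős-Ko-Rado (1961): when n ≥ 2k, max |F| = C(n−1, k−1). The bound is attained by the star {A : i ∈ A} for any fixed i ∈ [n]. Here C(439−1, 7−1) = C(438, 6) = 9474939010621.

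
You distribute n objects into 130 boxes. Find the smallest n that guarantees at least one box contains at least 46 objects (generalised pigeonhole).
n = (46 − 1)·130 + 1 = 5851

By the generalised pigeonhole principle, to guarantee some box contains ≥ r objects we need more than (r − 1) · k objects total. Threshold: n = (r − 1) · k + 1. With r = 46 and k = 130: n = 45 · 130 + 1 = 5850 + 1 = 5851. For n = 5850 = 45 · 130, we can put exactly 45 objects in every box, avoiding 46 in any single one — so 5851 is tight.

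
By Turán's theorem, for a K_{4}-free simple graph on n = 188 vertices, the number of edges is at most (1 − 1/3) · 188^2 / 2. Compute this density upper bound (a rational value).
Turán density bound = (2/3) · 188^2/2 = 35344/3 ≈ 11781.3333

Turán's theorem: ex(n, K_{r+1}) is achieved by the complete r-partite Turán graph T(n, r) with parts as balanced as possible, and is at most (1 − 1/r) · n^2/2. For r = 3, n = 188: the density bound is (2/3) · 35344/2 = 35344/3 ≈ 11781.3333. The integer-valued extremum is e(T(188, 3)) = 11781, which is strictly less than the density bound 35344/3 since 3 ∤ 188 (the parts of T(188, 3) cannot all be equal).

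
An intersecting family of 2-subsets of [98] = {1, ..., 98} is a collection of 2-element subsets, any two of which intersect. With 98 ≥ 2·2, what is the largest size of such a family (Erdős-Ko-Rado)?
max |F| = C(97, 1) = 97

Erdős-Ko-Rado (1961): when n ≥ 2k, max |F| = C(n−1, k−1). The bound is attained by the star {A : i ∈ A} for any fixed i ∈ [n]. Here C(98−1, 2−1) = C(97, 1) = 97.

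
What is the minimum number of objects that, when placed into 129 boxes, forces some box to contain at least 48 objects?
n = (48 − 1)·129 + 1 = 6064

By the generalised pigeonhole principle, to guarantee some box contains ≥ r objects we need more than (r − 1) · k objects total. Threshold: n = (r − 1) · k + 1. With r = 48 and k = 129: n = 47 · 129 + 1 = 6063 + 1 = 6064. For n = 6063 = 47 · 129, we can put exactly 47 objects in every box, avoiding 48 in any single one — so 6064 is tight.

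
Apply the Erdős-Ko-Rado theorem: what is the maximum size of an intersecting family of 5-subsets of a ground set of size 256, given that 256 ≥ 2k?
max |F| = C(255, 4) = 172061505

The Erdős-Ko-Rado theorem states: for n ≥ 2k, an intersecting family of k-subsets of an n-element set has size at most C(n − 1, k − 1), with equality for 'star' families {A ⊆ [n] : |A| = k, i ∈ A} (fix an element i). For n = 256, k = 5: C(255, 4) = 172061505.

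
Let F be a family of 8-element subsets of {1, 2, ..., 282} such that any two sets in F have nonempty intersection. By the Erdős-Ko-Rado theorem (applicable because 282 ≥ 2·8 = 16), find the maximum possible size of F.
max |F| = C(281, 7) = 25456832144700

The Erdős-Ko-Rado theorem states: for n ≥ 2k, an intersecting family of k-subsets of an n-element set has size at most C(n − 1, k − 1), with equality for 'star' families {A ⊆ [n] : |A| = k, i ∈ A} (fix an element i). For n = 282, k = 8: C(281, 7) = 25456832144700.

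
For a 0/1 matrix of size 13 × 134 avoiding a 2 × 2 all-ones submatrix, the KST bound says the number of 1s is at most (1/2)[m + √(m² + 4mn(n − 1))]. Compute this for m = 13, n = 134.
z(13, 134; 2, 2) ≤ (1/2)[13 + √(13² + 4·13·134·133)] = (1/2)[13 + √926913] = 487.8816

Kővári–Sós–Turán: let r_1, ..., r_13 be the row sums and z = Σ r_i the total number of 1s. Each pair of columns can share at most one row with both entries 1 (else a 2×2 all-ones block appears), so Σ_i C(r_i, 2) ≤ C(134, 2) = 8911. By convexity Σ_i C(r_i, 2) ≥ 13·C(z/13, 2) = z(z − 13)/(2·13), giving z² − 13z − 13·134·133 ≤ 0 and hence z ≤ (1/2)[13 + √(169 + 4·231686)] = (1/2)[13 + √926913] ≈ (1/2)(13 + 962.7632) = 487.8816.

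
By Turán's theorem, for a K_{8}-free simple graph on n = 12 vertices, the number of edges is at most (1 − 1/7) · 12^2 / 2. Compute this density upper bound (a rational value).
Turán density bound = (6/7) · 12^2/2 = 432/7 ≈ 61.7143

Turán's theorem: ex(n, K_{r+1}) is achieved by the complete r-partite Turán graph T(n, r) with parts as balanced as possible, and is at most (1 − 1/r) · n^2/2. For r = 7, n = 12: the density bound is (6/7) · 144/2 = 432/7 ≈ 61.7143. The integer-valued extremum is e(T(12, 7)) = 61, which is strictly less than the density bound 432/7 since 7 ∤ 12 (the parts of T(12, 7) cannot all be equal).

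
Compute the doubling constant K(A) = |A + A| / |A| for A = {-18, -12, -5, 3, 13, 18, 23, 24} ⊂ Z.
K = |A + A| / |A| = 32/8 = 4

Enumerate A + A = {a + b : a, b ∈ A}. With |A| = 8, there are |A|^2 = 64 ordered sum pairs; collecting distinct values, A + A = {-36, -30, -24, -23, -17, -15, -10, -9, -5, -2, 0, 1, 5, 6, 8, 11, 12, 13, 16, 18, 19, 21, 26, 27, 31, 36, 37, 41, 42, 46, 47, 48}, so |A + A| = 32. Thus K = 32/8 = 4. For comparison, the minimum possible |A + A| over all 8-element sets is 2·8 − 1 = 15 (so min K = 15/8), attained only by arithmetic progressions.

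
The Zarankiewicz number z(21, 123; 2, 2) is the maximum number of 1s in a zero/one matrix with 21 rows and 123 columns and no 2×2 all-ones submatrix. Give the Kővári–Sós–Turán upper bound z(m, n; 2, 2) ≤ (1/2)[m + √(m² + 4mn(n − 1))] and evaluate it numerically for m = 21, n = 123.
z(21, 123; 2, 2) ≤ (1/2)[21 + √(21² + 4·21·123·122)] = (1/2)[21 + √1260945] = 571.959

Kővári–Sós–Turán: let r_1, ..., r_21 be the row sums and z = Σ r_i the total number of 1s. Each pair of columns can share at most one row with both entries 1 (else a 2×2 all-ones block appears), so Σ_i C(r_i, 2) ≤ C(123, 2) = 7503. By convexity Σ_i C(r_i, 2) ≥ 21·C(z/21, 2) = z(z − 21)/(2·21), giving z² − 21z − 21·123·122 ≤ 0 and hence z ≤ (1/2)[21 + √(441 + 4·315126)] = (1/2)[21 + √1260945] ≈ (1/2)(21 + 1122.9181) = 571.959.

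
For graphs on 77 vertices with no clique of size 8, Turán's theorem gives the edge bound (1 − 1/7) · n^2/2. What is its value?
Turán density bound = (6/7) · 77^2/2 = 2541

Turán's theorem: ex(n, K_{r+1}) is achieved by the complete r-partite Turán graph T(n, r) with parts as balanced as possible, and is at most (1 − 1/r) · n^2/2. For r = 7, n = 77: the density bound is (6/7) · 5929/2 = 2541. Since 7 ∣ 77, the Turán graph T(77, 7) has parts of equal size 11, and its edge count e(T(77, 7)) = 2541 attains the density bound exactly.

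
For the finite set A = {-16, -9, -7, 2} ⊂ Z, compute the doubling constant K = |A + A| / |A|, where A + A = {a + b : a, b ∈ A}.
K = |A + A| / |A| = 9/4

Enumerate A + A = {a + b : a, b ∈ A}. With |A| = 4, there are |A|^2 = 16 ordered sum pairs; collecting distinct values, A + A = {-32, -25, -23, -18, -16, -14, -7, -5, 4}, so |A + A| = 9. Thus K = 9/4. For comparison, the minimum possible |A + A| over all 4-element sets is 2·4 − 1 = 7 (so min K = 7/4), attained only by arithmetic progressions.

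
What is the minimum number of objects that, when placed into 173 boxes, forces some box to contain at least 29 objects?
n = (29 − 1)·173 + 1 = 4845

By the generalised pigeonhole principle, to guarantee some box contains ≥ r objects we need more than (r − 1) · k objects total. Threshold: n = (r − 1) · k + 1. With r = 29 and k = 173: n = 28 · 173 + 1 = 4844 + 1 = 4845. For n = 4844 = 28 · 173, we can put exactly 28 objects in every box, avoiding 29 in any single one — so 4845 is tight.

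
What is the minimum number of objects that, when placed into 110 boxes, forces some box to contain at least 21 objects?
n = (21 − 1)·110 + 1 = 2201

By the generalised pigeonhole principle, to guarantee some box contains ≥ r objects we need more than (r − 1) · k objects total. Threshold: n = (r − 1) · k + 1. With r = 21 and k = 110: n = 20 · 110 + 1 = 2200 + 1 = 2201. For n = 2200 = 20 · 110, we can put exactly 20 objects in every box, avoiding 21 in any single one — so 2201 is tight.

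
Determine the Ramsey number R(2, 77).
R(2, 77) = 77

R(2, k) = k for all k ≥ 2: in a 2-colouring of K_k, either some edge is red (a red K_2) or all edges are blue (a blue K_k). And K_{76} coloured all-blue has no blue K_77, so R(2, 77) > 76. Hence R(2, 77) = 77.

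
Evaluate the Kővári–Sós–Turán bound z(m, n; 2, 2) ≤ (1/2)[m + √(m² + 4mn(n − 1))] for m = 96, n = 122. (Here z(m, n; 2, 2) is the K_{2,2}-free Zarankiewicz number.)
z(96, 122; 2, 2) ≤ (1/2)[96 + √(96² + 4·96·122·121)] = (1/2)[96 + √5677824] = 1239.4092

Kővári–Sós–Turán: let r_1, ..., r_96 be the row sums and z = Σ r_i the total number of 1s. Each pair of columns can share at most one row with both entries 1 (else a 2×2 all-ones block appears), so Σ_i C(r_i, 2) ≤ C(122, 2) = 7381. By convexity Σ_i C(r_i, 2) ≥ 96·C(z/96, 2) = z(z − 96)/(2·96), giving z² − 96z − 96·122·121 ≤ 0 and hence z ≤ (1/2)[96 + √(9216 + 4·1417152)] = (1/2)[96 + √5677824] ≈ (1/2)(96 + 2382.8185) = 1239.4092.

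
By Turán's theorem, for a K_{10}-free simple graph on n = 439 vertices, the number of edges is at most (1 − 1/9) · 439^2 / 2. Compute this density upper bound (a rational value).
Turán density bound = (8/9) · 439^2/2 = 770884/9 ≈ 85653.7778

Turán's theorem: ex(n, K_{r+1}) is achieved by the complete r-partite Turán graph T(n, r) with parts as balanced as possible, and is at most (1 − 1/r) · n^2/2. For r = 9, n = 439: the density bound is (8/9) · 192721/2 = 770884/9 ≈ 85653.7778. The integer-valued extremum is e(T(439, 9)) = 85653, which is strictly less than the density bound 770884/9 since 9 ∤ 439 (the parts of T(439, 9) cannot all be equal).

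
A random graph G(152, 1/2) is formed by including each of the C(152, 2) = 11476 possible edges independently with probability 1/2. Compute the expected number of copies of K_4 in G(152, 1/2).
E[# K_4] = C(152, 4) · (1/2)^C(4, 2) = 21374050 / 2^6 = 10687025/32 = 333969.53125

For each 4-subset S of vertices (there are C(152, 4) = 21374050 such S), let X_S = 1 if S induces a K_4 (all C(4, 2) = 6 edges present). Then P(X_S = 1) = (1/2)^6 = 1/64. By linearity of expectation, E[# K_4] = C(152, 4) · (1/2)^6 = 21374050 / 64 = 10687025/32 = 333969.53125.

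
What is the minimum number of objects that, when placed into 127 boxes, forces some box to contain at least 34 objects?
n = (34 − 1)·127 + 1 = 4192

By the generalised pigeonhole principle, to guarantee some box contains ≥ r objects we need more than (r − 1) · k objects total. Threshold: n = (r − 1) · k + 1. With r = 34 and k = 127: n = 33 · 127 + 1 = 4191 + 1 = 4192. For n = 4191 = 33 · 127, we can put exactly 33 objects in every box, avoiding 34 in any single one — so 4192 is tight.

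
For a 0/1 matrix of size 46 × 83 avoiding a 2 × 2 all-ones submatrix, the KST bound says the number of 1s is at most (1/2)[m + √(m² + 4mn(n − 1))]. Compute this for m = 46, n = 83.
z(46, 83; 2, 2) ≤ (1/2)[46 + √(46² + 4·46·83·82)] = (1/2)[46 + √1254420] = 583.0045

Kővári–Sós–Turán: let r_1, ..., r_46 be the row sums and z = Σ r_i the total number of 1s. Each pair of columns can share at most one row with both entries 1 (else a 2×2 all-ones block appears), so Σ_i C(r_i, 2) ≤ C(83, 2) = 3403. By convexity Σ_i C(r_i, 2) ≥ 46·C(z/46, 2) = z(z − 46)/(2·46), giving z² − 46z − 46·83·82 ≤ 0 and hence z ≤ (1/2)[46 + √(2116 + 4·313076)] = (1/2)[46 + √1254420] ≈ (1/2)(46 + 1120.0089) = 583.0045.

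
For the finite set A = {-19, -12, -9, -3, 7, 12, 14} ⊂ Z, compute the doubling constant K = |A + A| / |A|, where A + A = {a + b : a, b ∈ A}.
K = |A + A| / |A| = 26/7

Enumerate A + A = {a + b : a, b ∈ A}. With |A| = 7, there are |A|^2 = 49 ordered sum pairs; collecting distinct values, A + A = {-38, -31, -28, -24, -22, -21, -18, -15, -12, -7, -6, -5, -2, 0, 2, 3, 4, 5, 9, 11, 14, 19, 21, 24, 26, 28}, so |A + A| = 26. Thus K = 26/7. For comparison, the minimum possible |A + A| over all 7-element sets is 2·7 − 1 = 13 (so min K = 13/7), attained only by arithmetic progressions.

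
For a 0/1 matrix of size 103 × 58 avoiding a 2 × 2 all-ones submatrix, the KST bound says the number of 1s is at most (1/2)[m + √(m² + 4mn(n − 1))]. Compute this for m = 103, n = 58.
z(103, 58; 2, 2) ≤ (1/2)[103 + √(103² + 4·103·58·57)] = (1/2)[103 + √1372681] = 637.3073

Kővári–Sós–Turán: let r_1, ..., r_103 be the row sums and z = Σ r_i the total number of 1s. Each pair of columns can share at most one row with both entries 1 (else a 2×2 all-ones block appears), so Σ_i C(r_i, 2) ≤ C(58, 2) = 1653. By convexity Σ_i C(r_i, 2) ≥ 103·C(z/103, 2) = z(z − 103)/(2·103), giving z² − 103z − 103·58·57 ≤ 0 and hence z ≤ (1/2)[103 + √(10609 + 4·340518)] = (1/2)[103 + √1372681] ≈ (1/2)(103 + 1171.6147) = 637.3073.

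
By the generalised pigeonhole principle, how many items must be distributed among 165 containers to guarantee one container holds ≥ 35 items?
n = (35 − 1)·165 + 1 = 5611

By the generalised pigeonhole principle, to guarantee some box contains ≥ r objects we need more than (r − 1) · k objects total. Threshold: n = (r − 1) · k + 1. With r = 35 and k = 165: n = 34 · 165 + 1 = 5610 + 1 = 5611. For n = 5610 = 34 · 165, we can put exactly 34 objects in every box, avoiding 35 in any single one — so 5611 is tight.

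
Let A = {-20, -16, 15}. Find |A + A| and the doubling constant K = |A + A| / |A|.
K = |A + A| / |A| = 6/3 = 2

Enumerate A + A = {a + b : a, b ∈ A}. With |A| = 3, there are |A|^2 = 9 ordered sum pairs; collecting distinct values, A + A = {-40, -36, -32, -5, -1, 30}, so |A + A| = 6. Thus K = 6/3 = 2. For comparison, the minimum possible |A + A| over all 3-element sets is 2·3 − 1 = 5 (so min K = 5/3), attained only by arithmetic progressions.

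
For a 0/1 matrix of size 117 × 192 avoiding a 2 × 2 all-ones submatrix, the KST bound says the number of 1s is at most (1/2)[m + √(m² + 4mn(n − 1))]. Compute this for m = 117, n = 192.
z(117, 192; 2, 2) ≤ (1/2)[117 + √(117² + 4·117·192·191)] = (1/2)[117 + √17176185] = 2130.7081

Kővári–Sós–Turán: let r_1, ..., r_117 be the row sums and z = Σ r_i the total number of 1s. Each pair of columns can share at most one row with both entries 1 (else a 2×2 all-ones block appears), so Σ_i C(r_i, 2) ≤ C(192, 2) = 18336. By convexity Σ_i C(r_i, 2) ≥ 117·C(z/117, 2) = z(z − 117)/(2·117), giving z² − 117z − 117·192·191 ≤ 0 and hence z ≤ (1/2)[117 + √(13689 + 4·4290624)] = (1/2)[117 + √17176185] ≈ (1/2)(117 + 4144.4161) = 2130.7081.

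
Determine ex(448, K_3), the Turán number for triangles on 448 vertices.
ex(448, K_3) = ⌊448^2/4⌋ = 50176

Mantel (1907): a triangle-free graph on n vertices has at most ⌊n^2/4⌋ edges, with equality for the complete bipartite graph K_{⌊n/2⌋, ⌈n/2⌉}. For n = 448: ⌊448^2/4⌋ = ⌊200704/4⌋ = 50176. The extremal graph is K_{224, 224}, which has 224·224 = 50176 edges.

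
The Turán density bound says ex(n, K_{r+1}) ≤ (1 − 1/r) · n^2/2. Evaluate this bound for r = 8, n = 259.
Turán density bound = (7/8) · 259^2/2 = 469567/16 ≈ 29347.9375

Turán's theorem: ex(n, K_{r+1}) is achieved by the complete r-partite Turán graph T(n, r) with parts as balanced as possible, and is at most (1 − 1/r) · n^2/2. For r = 8, n = 259: the density bound is (7/8) · 67081/2 = 469567/16 ≈ 29347.9375. The integer-valued extremum is e(T(259, 8)) = 29347, which is strictly less than the density bound 469567/16 since 8 ∤ 259 (the parts of T(259, 8) cannot all be equal).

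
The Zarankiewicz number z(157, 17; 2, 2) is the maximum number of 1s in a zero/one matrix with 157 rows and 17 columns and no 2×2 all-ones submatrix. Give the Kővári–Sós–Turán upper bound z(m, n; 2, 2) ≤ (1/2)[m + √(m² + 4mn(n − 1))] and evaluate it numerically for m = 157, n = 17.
z(157, 17; 2, 2) ≤ (1/2)[157 + √(157² + 4·157·17·16)] = (1/2)[157 + √195465] = 299.5571

Kővári–Sós–Turán: let r_1, ..., r_157 be the row sums and z = Σ r_i the total number of 1s. Each pair of columns can share at most one row with both entries 1 (else a 2×2 all-ones block appears), so Σ_i C(r_i, 2) ≤ C(17, 2) = 136. By convexity Σ_i C(r_i, 2) ≥ 157·C(z/157, 2) = z(z − 157)/(2·157), giving z² − 157z − 157·17·16 ≤ 0 and hence z ≤ (1/2)[157 + √(24649 + 4·42704)] = (1/2)[157 + √195465] ≈ (1/2)(157 + 442.1142) = 299.5571.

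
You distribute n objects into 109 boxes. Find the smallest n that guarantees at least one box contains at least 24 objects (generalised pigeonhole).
n = (24 − 1)·109 + 1 = 2508

By the generalised pigeonhole principle, to guarantee some box contains ≥ r objects we need more than (r − 1) · k objects total. Threshold: n = (r − 1) · k + 1. With r = 24 and k = 109: n = 23 · 109 + 1 = 2507 + 1 = 2508. For n = 2507 = 23 · 109, we can put exactly 23 objects in every box, avoiding 24 in any single one — so 2508 is tight.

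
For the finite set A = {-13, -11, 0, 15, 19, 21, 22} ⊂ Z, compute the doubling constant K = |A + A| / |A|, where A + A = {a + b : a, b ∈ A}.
K = |A + A| / |A| = 27/7

Enumerate A + A = {a + b : a, b ∈ A}. With |A| = 7, there are |A|^2 = 49 ordered sum pairs; collecting distinct values, A + A = {-26, -24, -22, -13, -11, 0, 2, 4, 6, 8, 9, 10, 11, 15, 19, 21, 22, 30, 34, 36, 37, 38, 40, 41, 42, 43, 44}, so |A + A| = 27. Thus K = 27/7. For comparison, the minimum possible |A + A| over all 7-element sets is 2·7 − 1 = 13 (so min K = 13/7), attained only by arithmetic progressions.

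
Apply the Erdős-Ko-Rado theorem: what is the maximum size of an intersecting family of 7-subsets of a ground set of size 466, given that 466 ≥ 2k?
max |F| = C(465, 6) = 13593151605880

Erdős-Ko-Rado (1961): when n ≥ 2k, max |F| = C(n−1, k−1). The bound is attained by the star {A : i ∈ A} for any fixed i ∈ [n]. Here C(466−1, 7−1) = C(465, 6) = 13593151605880.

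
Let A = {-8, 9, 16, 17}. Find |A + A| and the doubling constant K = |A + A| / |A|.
K = |A + A| / |A| = 10/4 = 5/2

Enumerate A + A = {a + b : a, b ∈ A}. With |A| = 4, there are |A|^2 = 16 ordered sum pairs; collecting distinct values, A + A = {-16, 1, 8, 9, 18, 25, 26, 32, 33, 34}, so |A + A| = 10. Thus K = 10/4 = 5/2. For comparison, the minimum possible |A + A| over all 4-element sets is 2·4 − 1 = 7 (so min K = 7/4), attained only by arithmetic progressions.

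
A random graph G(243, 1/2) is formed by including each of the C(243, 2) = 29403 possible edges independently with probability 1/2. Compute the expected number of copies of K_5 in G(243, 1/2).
E[# K_5] = C(243, 5) · (1/2)^C(5, 2) = 6774333588 / 2^10 = 1693583397/256 ≈ 6615560.144531

For each 5-subset S of vertices (there are C(243, 5) = 6774333588 such S), let X_S = 1 if S induces a K_5 (all C(5, 2) = 10 edges present). Then P(X_S = 1) = (1/2)^10 = 1/1024. By linearity of expectation, E[# K_5] = C(243, 5) · (1/2)^10 = 6774333588 / 1024 = 1693583397/256 ≈ 6615560.144531.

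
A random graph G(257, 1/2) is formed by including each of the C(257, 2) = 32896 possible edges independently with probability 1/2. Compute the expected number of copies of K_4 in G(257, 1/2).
E[# K_4] = C(257, 4) · (1/2)^C(4, 2) = 177556160 / 2^6 = 2774315

For each 4-subset S of vertices (there are C(257, 4) = 177556160 such S), let X_S = 1 if S induces a K_4 (all C(4, 2) = 6 edges present). Then P(X_S = 1) = (1/2)^6 = 1/64. By linearity of expectation, E[# K_4] = C(257, 4) · (1/2)^6 = 177556160 / 64 = 2774315.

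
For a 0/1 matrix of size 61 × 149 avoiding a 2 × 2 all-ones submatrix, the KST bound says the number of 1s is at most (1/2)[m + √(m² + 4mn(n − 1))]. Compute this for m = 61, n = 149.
z(61, 149; 2, 2) ≤ (1/2)[61 + √(61² + 4·61·149·148)] = (1/2)[61 + √5384409] = 1190.7165

Kővári–Sós–Turán: let r_1, ..., r_61 be the row sums and z = Σ r_i the total number of 1s. Each pair of columns can share at most one row with both entries 1 (else a 2×2 all-ones block appears), so Σ_i C(r_i, 2) ≤ C(149, 2) = 11026. By convexity Σ_i C(r_i, 2) ≥ 61·C(z/61, 2) = z(z − 61)/(2·61), giving z² − 61z − 61·149·148 ≤ 0 and hence z ≤ (1/2)[61 + √(3721 + 4·1345172)] = (1/2)[61 + √5384409] ≈ (1/2)(61 + 2320.4329) = 1190.7165.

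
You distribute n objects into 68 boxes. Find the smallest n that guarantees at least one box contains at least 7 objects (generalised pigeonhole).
n = (7 − 1)·68 + 1 = 409

By the generalised pigeonhole principle, to guarantee some box contains ≥ r objects we need more than (r − 1) · k objects total. Threshold: n = (r − 1) · k + 1. With r = 7 and k = 68: n = 6 · 68 + 1 = 408 + 1 = 409. For n = 408 = 6 · 68, we can put exactly 6 objects in every box, avoiding 7 in any single one — so 409 is tight.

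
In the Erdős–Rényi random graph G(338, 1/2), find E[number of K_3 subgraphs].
E[# K_3] = C(338, 3) · (1/2)^C(3, 2) = 6378736 / 2^3 = 797342

For each 3-subset S of vertices (there are C(338, 3) = 6378736 such S), let X_S = 1 if S induces a K_3 (all C(3, 2) = 3 edges present). Then P(X_S = 1) = (1/2)^3 = 1/8. By linearity of expectation, E[# K_3] = C(338, 3) · (1/2)^3 = 6378736 / 8 = 797342.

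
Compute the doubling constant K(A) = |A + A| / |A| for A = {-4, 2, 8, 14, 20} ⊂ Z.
K = |A + A| / |A| = 9/5

Enumerate A + A = {a + b : a, b ∈ A}. With |A| = 5, there are |A|^2 = 25 ordered sum pairs; collecting distinct values, A + A = {-8, -2, 4, 10, 16, 22, 28, 34, 40}, so |A + A| = 9. Thus K = 9/5. Here |A + A| = 2|A| − 1 = 9, the minimum possible — so K = 9/5 is minimal, which holds iff A is an arithmetic progression.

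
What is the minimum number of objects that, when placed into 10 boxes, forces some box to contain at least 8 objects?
n = (8 − 1)·10 + 1 = 71

By the generalised pigeonhole principle, to guarantee some box contains ≥ r objects we need more than (r − 1) · k objects total. Threshold: n = (r − 1) · k + 1. With r = 8 and k = 10: n = 7 · 10 + 1 = 70 + 1 = 71. For n = 70 = 7 · 10, we can put exactly 7 objects in every box, avoiding 8 in any single one — so 71 is tight.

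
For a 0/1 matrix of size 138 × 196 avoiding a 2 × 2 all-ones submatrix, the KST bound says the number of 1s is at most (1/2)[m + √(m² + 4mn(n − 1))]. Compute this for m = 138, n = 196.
z(138, 196; 2, 2) ≤ (1/2)[138 + √(138² + 4·138·196·195)] = (1/2)[138 + √21116484] = 2366.6338

Kővári–Sós–Turán: let r_1, ..., r_138 be the row sums and z = Σ r_i the total number of 1s. Each pair of columns can share at most one row with both entries 1 (else a 2×2 all-ones block appears), so Σ_i C(r_i, 2) ≤ C(196, 2) = 19110. By convexity Σ_i C(r_i, 2) ≥ 138·C(z/138, 2) = z(z − 138)/(2·138), giving z² − 138z − 138·196·195 ≤ 0 and hence z ≤ (1/2)[138 + √(19044 + 4·5274360)] = (1/2)[138 + √21116484] ≈ (1/2)(138 + 4595.2676) = 2366.6338.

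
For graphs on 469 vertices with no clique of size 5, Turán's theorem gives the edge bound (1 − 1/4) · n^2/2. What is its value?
Turán density bound = (3/4) · 469^2/2 = 659883/8 ≈ 82485.375

Turán's theorem: ex(n, K_{r+1}) is achieved by the complete r-partite Turán graph T(n, r) with parts as balanced as possible, and is at most (1 − 1/r) · n^2/2. For r = 4, n = 469: the density bound is (3/4) · 219961/2 = 659883/8 ≈ 82485.375. The integer-valued extremum is e(T(469, 4)) = 82485, which is strictly less than the density bound 659883/8 since 4 ∤ 469 (the parts of T(469, 4) cannot all be equal).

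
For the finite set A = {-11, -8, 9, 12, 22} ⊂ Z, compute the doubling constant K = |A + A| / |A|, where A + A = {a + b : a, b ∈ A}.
K = |A + A| / |A| = 14/5

Enumerate A + A = {a + b : a, b ∈ A}. With |A| = 5, there are |A|^2 = 25 ordered sum pairs; collecting distinct values, A + A = {-22, -19, -16, -2, 1, 4, 11, 14, 18, 21, 24, 31, 34, 44}, so |A + A| = 14. Thus K = 14/5. For comparison, the minimum possible |A + A| over all 5-element sets is 2·5 − 1 = 9 (so min K = 9/5), attained only by arithmetic progressions.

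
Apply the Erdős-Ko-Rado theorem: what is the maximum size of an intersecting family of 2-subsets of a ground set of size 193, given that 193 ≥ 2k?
max |F| = C(192, 1) = 192

The Erdős-Ko-Rado theorem states: for n ≥ 2k, an intersecting family of k-subsets of an n-element set has size at most C(n − 1, k − 1), with equality for 'star' families {A ⊆ [n] : |A| = k, i ∈ A} (fix an element i). For n = 193, k = 2: C(192, 1) = 192.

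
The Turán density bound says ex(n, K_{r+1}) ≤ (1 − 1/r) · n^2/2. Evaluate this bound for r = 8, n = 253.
Turán density bound = (7/8) · 253^2/2 = 448063/16 ≈ 28003.9375

Turán's theorem: ex(n, K_{r+1}) is achieved by the complete r-partite Turán graph T(n, r) with parts as balanced as possible, and is at most (1 − 1/r) · n^2/2. For r = 8, n = 253: the density bound is (7/8) · 64009/2 = 448063/16 ≈ 28003.9375. The integer-valued extremum is e(T(253, 8)) = 28003, which is strictly less than the density bound 448063/16 since 8 ∤ 253 (the parts of T(253, 8) cannot all be equal).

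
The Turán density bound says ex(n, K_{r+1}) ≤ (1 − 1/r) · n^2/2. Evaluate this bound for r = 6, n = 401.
Turán density bound = (5/6) · 401^2/2 = 804005/12 ≈ 67000.4167

Turán's theorem: ex(n, K_{r+1}) is achieved by the complete r-partite Turán graph T(n, r) with parts as balanced as possible, and is at most (1 − 1/r) · n^2/2. For r = 6, n = 401: the density bound is (5/6) · 160801/2 = 804005/12 ≈ 67000.4167. The integer-valued extremum is e(T(401, 6)) = 67000, which is strictly less than the density bound 804005/12 since 6 ∤ 401 (the parts of T(401, 6) cannot all be equal).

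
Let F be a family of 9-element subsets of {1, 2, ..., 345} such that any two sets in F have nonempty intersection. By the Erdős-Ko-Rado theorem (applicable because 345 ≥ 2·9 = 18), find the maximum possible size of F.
max |F| = C(344, 8) = 4480616157184167

Erdős-Ko-Rado (1961): when n ≥ 2k, max |F| = C(n−1, k−1). The bound is attained by the star {A : i ∈ A} for any fixed i ∈ [n]. Here C(345−1, 9−1) = C(344, 8) = 4480616157184167.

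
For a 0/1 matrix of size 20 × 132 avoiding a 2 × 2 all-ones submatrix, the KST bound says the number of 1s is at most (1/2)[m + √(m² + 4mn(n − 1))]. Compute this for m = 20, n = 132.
z(20, 132; 2, 2) ≤ (1/2)[20 + √(20² + 4·20·132·131)] = (1/2)[20 + √1383760] = 598.1666

Kővári–Sós–Turán: let r_1, ..., r_20 be the row sums and z = Σ r_i the total number of 1s. Each pair of columns can share at most one row with both entries 1 (else a 2×2 all-ones block appears), so Σ_i C(r_i, 2) ≤ C(132, 2) = 8646. By convexity Σ_i C(r_i, 2) ≥ 20·C(z/20, 2) = z(z − 20)/(2·20), giving z² − 20z − 20·132·131 ≤ 0 and hence z ≤ (1/2)[20 + √(400 + 4·345840)] = (1/2)[20 + √1383760] ≈ (1/2)(20 + 1176.3333) = 598.1666.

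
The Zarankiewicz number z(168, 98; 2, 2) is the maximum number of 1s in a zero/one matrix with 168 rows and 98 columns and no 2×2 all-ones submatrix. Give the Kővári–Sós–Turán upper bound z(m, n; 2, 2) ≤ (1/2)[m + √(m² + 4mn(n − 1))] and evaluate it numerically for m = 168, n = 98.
z(168, 98; 2, 2) ≤ (1/2)[168 + √(168² + 4·168·98·97)] = (1/2)[168 + √6416256] = 1350.5165

Kővári–Sós–Turán: let r_1, ..., r_168 be the row sums and z = Σ r_i the total number of 1s. Each pair of columns can share at most one row with both entries 1 (else a 2×2 all-ones block appears), so Σ_i C(r_i, 2) ≤ C(98, 2) = 4753. By convexity Σ_i C(r_i, 2) ≥ 168·C(z/168, 2) = z(z − 168)/(2·168), giving z² − 168z − 168·98·97 ≤ 0 and hence z ≤ (1/2)[168 + √(28224 + 4·1597008)] = (1/2)[168 + √6416256] ≈ (1/2)(168 + 2533.033) = 1350.5165.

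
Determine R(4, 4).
R(4, 4) = 18

Lower bound: an explicit 2-colouring of K_{17} (typically a Paley-type or other structured construction) avoids a red K_4 and a blue K_4, showing R(4, 4) > 17.
Upper bound: the Erdős–Szekeres recurrence R(r, t') ≤ R(r−1, t') + R(r, t'−1) yields R(4, 4) ≤ 18.
Hence R(4, 4) = 18.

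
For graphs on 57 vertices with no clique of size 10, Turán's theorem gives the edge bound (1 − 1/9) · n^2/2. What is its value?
Turán density bound = (8/9) · 57^2/2 = 1444

Turán's theorem: ex(n, K_{r+1}) is achieved by the complete r-partite Turán graph T(n, r) with parts as balanced as possible, and is at most (1 − 1/r) · n^2/2. For r = 9, n = 57: the density bound is (8/9) · 3249/2 = 1444. The integer-valued extremum is e(T(57, 9)) = 1443, which is strictly less than the density bound 1444 since 9 ∤ 57 (the parts of T(57, 9) cannot all be equal).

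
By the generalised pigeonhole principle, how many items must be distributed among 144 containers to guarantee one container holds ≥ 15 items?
n = (15 − 1)·144 + 1 = 2017

By the generalised pigeonhole principle, to guarantee some box contains ≥ r objects we need more than (r − 1) · k objects total. Threshold: n = (r − 1) · k + 1. With r = 15 and k = 144: n = 14 · 144 + 1 = 2016 + 1 = 2017. For n = 2016 = 14 · 144, we can put exactly 14 objects in every box, avoiding 15 in any single one — so 2017 is tight.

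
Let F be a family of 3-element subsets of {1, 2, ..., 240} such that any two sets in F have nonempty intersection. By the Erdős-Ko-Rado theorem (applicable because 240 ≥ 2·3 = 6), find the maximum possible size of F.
max |F| = C(239, 2) = 28441

Erdős-Ko-Rado (1961): when n ≥ 2k, max |F| = C(n−1, k−1). The bound is attained by the star {A : i ∈ A} for any fixed i ∈ [n]. Here C(240−1, 3−1) = C(239, 2) = 28441.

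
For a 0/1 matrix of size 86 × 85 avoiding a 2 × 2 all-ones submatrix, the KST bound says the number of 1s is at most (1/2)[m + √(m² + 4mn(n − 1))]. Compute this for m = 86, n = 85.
z(86, 85; 2, 2) ≤ (1/2)[86 + √(86² + 4·86·85·84)] = (1/2)[86 + √2463556] = 827.786

Kővári–Sós–Turán: let r_1, ..., r_86 be the row sums and z = Σ r_i the total number of 1s. Each pair of columns can share at most one row with both entries 1 (else a 2×2 all-ones block appears), so Σ_i C(r_i, 2) ≤ C(85, 2) = 3570. By convexity Σ_i C(r_i, 2) ≥ 86·C(z/86, 2) = z(z − 86)/(2·86), giving z² − 86z − 86·85·84 ≤ 0 and hence z ≤ (1/2)[86 + √(7396 + 4·614040)] = (1/2)[86 + √2463556] ≈ (1/2)(86 + 1569.5719) = 827.786.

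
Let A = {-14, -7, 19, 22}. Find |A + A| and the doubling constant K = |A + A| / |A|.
K = |A + A| / |A| = 10/4 = 5/2

Enumerate A + A = {a + b : a, b ∈ A}. With |A| = 4, there are |A|^2 = 16 ordered sum pairs; collecting distinct values, A + A = {-28, -21, -14, 5, 8, 12, 15, 38, 41, 44}, so |A + A| = 10. Thus K = 10/4 = 5/2. For comparison, the minimum possible |A + A| over all 4-element sets is 2·4 − 1 = 7 (so min K = 7/4), attained only by arithmetic progressions.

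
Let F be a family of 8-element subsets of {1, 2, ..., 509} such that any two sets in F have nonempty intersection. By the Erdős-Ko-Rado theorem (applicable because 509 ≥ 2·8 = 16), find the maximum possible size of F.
max |F| = C(508, 7) = 1661824926140808

Erdős-Ko-Rado (1961): when n ≥ 2k, max |F| = C(n−1, k−1). The bound is attained by the star {A : i ∈ A} for any fixed i ∈ [n]. Here C(509−1, 8−1) = C(508, 7) = 1661824926140808.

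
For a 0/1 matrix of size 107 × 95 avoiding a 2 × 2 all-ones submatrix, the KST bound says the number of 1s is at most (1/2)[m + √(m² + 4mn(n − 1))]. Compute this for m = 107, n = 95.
z(107, 95; 2, 2) ≤ (1/2)[107 + √(107² + 4·107·95·94)] = (1/2)[107 + √3833489] = 1032.4649

Kővári–Sós–Turán: let r_1, ..., r_107 be the row sums and z = Σ r_i the total number of 1s. Each pair of columns can share at most one row with both entries 1 (else a 2×2 all-ones block appears), so Σ_i C(r_i, 2) ≤ C(95, 2) = 4465. By convexity Σ_i C(r_i, 2) ≥ 107·C(z/107, 2) = z(z − 107)/(2·107), giving z² − 107z − 107·95·94 ≤ 0 and hence z ≤ (1/2)[107 + √(11449 + 4·955510)] = (1/2)[107 + √3833489] ≈ (1/2)(107 + 1957.9298) = 1032.4649.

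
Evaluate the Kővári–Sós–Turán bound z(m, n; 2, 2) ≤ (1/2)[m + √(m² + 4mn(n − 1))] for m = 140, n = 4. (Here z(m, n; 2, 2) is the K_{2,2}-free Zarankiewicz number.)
z(140, 4; 2, 2) ≤ (1/2)[140 + √(140² + 4·140·4·3)] = (1/2)[140 + √26320] = 151.1172

Kővári–Sós–Turán: let r_1, ..., r_140 be the row sums and z = Σ r_i the total number of 1s. Each pair of columns can share at most one row with both entries 1 (else a 2×2 all-ones block appears), so Σ_i C(r_i, 2) ≤ C(4, 2) = 6. By convexity Σ_i C(r_i, 2) ≥ 140·C(z/140, 2) = z(z − 140)/(2·140), giving z² − 140z − 140·4·3 ≤ 0 and hence z ≤ (1/2)[140 + √(19600 + 4·1680)] = (1/2)[140 + √26320] ≈ (1/2)(140 + 162.2344) = 151.1172.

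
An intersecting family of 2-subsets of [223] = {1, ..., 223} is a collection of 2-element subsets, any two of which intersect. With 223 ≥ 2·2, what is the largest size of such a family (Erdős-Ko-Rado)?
max |F| = C(222, 1) = 222

Erdős-Ko-Rado (1961): when n ≥ 2k, max |F| = C(n−1, k−1). The bound is attained by the star {A : i ∈ A} for any fixed i ∈ [n]. Here C(223−1, 2−1) = C(222, 1) = 222.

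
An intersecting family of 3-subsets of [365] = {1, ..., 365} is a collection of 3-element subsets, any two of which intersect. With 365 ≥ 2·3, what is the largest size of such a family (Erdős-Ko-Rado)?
max |F| = C(364, 2) = 66066

The Erdős-Ko-Rado theorem states: for n ≥ 2k, an intersecting family of k-subsets of an n-element set has size at most C(n − 1, k − 1), with equality for 'star' families {A ⊆ [n] : |A| = k, i ∈ A} (fix an element i). For n = 365, k = 3: C(364, 2) = 66066.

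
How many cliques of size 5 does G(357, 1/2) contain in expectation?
E[# K_5] = C(357, 5) · (1/2)^C(5, 2) = 46983275241 / 2^10 ≈ 45882104.727539

For each 5-subset S of vertices (there are C(357, 5) = 46983275241 such S), let X_S = 1 if S induces a K_5 (all C(5, 2) = 10 edges present). Then P(X_S = 1) = (1/2)^10 = 1/1024. By linearity of expectation, E[# K_5] = C(357, 5) · (1/2)^10 = 46983275241 / 1024 ≈ 45882104.727539.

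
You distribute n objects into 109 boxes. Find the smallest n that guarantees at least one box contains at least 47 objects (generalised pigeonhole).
n = (47 − 1)·109 + 1 = 5015

By the generalised pigeonhole principle, to guarantee some box contains ≥ r objects we need more than (r − 1) · k objects total. Threshold: n = (r − 1) · k + 1. With r = 47 and k = 109: n = 46 · 109 + 1 = 5014 + 1 = 5015. For n = 5014 = 46 · 109, we can put exactly 46 objects in every box, avoiding 47 in any single one — so 5015 is tight.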